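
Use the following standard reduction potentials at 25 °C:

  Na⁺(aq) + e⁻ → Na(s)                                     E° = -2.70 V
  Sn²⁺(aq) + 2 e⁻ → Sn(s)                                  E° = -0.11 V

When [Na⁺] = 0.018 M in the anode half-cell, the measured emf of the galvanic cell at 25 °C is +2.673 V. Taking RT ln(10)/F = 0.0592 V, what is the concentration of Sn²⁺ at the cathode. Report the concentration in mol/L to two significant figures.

0.21 M

Sn²⁺/Sn is the cathode, Na⁺/Na the anode: E°cell = +2.59 V, n = 2.
Overall reaction: Sn²⁺(aq) + 2 Na(s) → Sn(s) + 2 Na⁺(aq); Q = [Na⁺]^2/[Sn²⁺]^1.
From E = E° − (0.0592/n) log Q: log Q = (E° − E)·n/0.0592 = (+2.59 − (+2.673))·2/0.0592 = -2.8041.
So 1·log[Sn²⁺] = 2·log(0.018) − log Q = -3.4895 − (-2.8041) = -0.6854; [Sn²⁺] = 10^(-0.6854) ≈ 0.21 M.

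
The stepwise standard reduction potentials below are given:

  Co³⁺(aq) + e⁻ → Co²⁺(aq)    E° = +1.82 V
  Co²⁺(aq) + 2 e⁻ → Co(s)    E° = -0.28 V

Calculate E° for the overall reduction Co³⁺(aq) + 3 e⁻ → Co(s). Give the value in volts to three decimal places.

+0.420 V

Adding the free-energy changes (−nFE°) of the two steps gives −n₃FE°₃ = −n₁FE°₁ − n₂FE°₂.
E°₃ = (1×+1.82 + 2×-0.28) / 3 = (+1.260) / 3 = +0.420 V.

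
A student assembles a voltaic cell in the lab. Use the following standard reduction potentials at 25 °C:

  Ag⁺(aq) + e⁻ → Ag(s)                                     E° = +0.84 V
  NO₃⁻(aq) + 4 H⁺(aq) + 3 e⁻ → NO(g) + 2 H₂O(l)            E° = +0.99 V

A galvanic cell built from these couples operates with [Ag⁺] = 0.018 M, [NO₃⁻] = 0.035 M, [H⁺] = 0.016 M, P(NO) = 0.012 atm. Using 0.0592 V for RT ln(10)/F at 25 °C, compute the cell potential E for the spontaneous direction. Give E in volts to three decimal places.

+0.121 V

NO₃⁻/NO is the cathode (higher E°), Ag⁺/Ag the anode: E°cell = +0.99 − (+0.84) = +0.15 V, n = 3.
Overall: NO₃⁻(aq) + 4 H⁺(aq) + 3 Ag(s) → NO(g) + 2 H₂O(l) + 3 Ag⁺(aq)
Q = P(NO)·[Ag⁺]^3 / ([NO₃⁻]·[H⁺]^4); log Q = 1.484.
E = E° − (0.0592/n) log Q = +0.15 − (0.0592/3)(1.484) = +0.121 V.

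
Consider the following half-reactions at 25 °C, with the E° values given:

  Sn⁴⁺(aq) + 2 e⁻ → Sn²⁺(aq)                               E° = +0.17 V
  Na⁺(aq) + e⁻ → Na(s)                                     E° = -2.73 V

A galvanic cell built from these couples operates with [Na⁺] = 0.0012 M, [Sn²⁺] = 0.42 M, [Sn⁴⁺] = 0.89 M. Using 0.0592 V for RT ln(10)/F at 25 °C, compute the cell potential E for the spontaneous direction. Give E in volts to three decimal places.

+3.083 V

Sn⁴⁺/Sn²⁺ is the cathode (higher E°), Na⁺/Na the anode: E°cell = +0.17 − (-2.73) = +2.90 V, n = 2.
Overall: Sn⁴⁺(aq) + 2 Na(s) → Sn²⁺(aq) + 2 Na⁺(aq)
Q = [Sn²⁺]·[Na⁺]^2 / ([Sn⁴⁺]); log Q = -6.168.
E = E° − (0.0592/n) log Q = +2.90 − (0.0592/2)(-6.168) = +3.083 V.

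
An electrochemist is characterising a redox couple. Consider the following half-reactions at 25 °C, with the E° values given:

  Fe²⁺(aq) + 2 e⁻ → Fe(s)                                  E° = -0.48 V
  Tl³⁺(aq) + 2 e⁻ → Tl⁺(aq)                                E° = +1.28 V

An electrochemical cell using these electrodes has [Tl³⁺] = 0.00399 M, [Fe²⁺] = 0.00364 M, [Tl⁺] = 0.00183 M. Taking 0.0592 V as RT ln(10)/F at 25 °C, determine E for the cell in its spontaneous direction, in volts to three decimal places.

+1.842 V

Tl³⁺/Tl⁺ is the cathode (higher E°), Fe²⁺/Fe the anode: E°cell = +1.28 − (-0.48) = +1.76 V, n = 2.
Overall: Tl³⁺(aq) + Fe(s) → Tl⁺(aq) + Fe²⁺(aq)
Q = [Tl⁺]·[Fe²⁺] / ([Tl³⁺]); log Q = -2.777.
E = E° − (0.0592/n) log Q = +1.76 − (0.0592/2)(-2.777) = +1.842 V.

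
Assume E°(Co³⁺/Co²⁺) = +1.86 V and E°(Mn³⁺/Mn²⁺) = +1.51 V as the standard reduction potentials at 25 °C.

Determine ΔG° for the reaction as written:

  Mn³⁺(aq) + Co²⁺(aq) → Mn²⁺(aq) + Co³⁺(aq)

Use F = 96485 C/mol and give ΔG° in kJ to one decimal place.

As written, Mn³⁺/Mn²⁺ is reduced (cathode) and Co³⁺/Co²⁺ is oxidised (anode), so E°cell = (+1.51) − (+1.86) = -0.35 V.
Balancing electrons gives n = 1.
ΔG° = −nFE° = −(1)(96485)(-0.35) = 33,770 J = +33.8 kJ.

+33.8 kJ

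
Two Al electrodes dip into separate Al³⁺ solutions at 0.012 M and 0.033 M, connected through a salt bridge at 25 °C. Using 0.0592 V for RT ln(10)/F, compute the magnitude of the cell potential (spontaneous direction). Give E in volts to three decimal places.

+0.009 V

For a concentration cell E°cell = 0. The 0.033 M side is the cathode (reduction is favoured where [Al³⁺] is higher).
With n = 3, E = −(0.0592/3) log([Al³⁺]ₐₙ/[Al³⁺]꜀ₐₜ) = −(0.0592/3) log(0.012/0.033) = −(0.0592/3)(-0.439) = +0.009 V.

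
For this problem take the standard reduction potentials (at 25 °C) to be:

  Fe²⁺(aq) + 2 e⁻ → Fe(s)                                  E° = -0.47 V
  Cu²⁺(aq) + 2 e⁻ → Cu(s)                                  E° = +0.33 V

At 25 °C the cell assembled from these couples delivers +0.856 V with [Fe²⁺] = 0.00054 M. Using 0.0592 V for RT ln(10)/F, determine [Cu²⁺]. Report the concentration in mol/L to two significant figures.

0.042 M

Cu²⁺/Cu is the cathode, Fe²⁺/Fe the anode: E°cell = +0.80 V, n = 2.
Overall reaction: Cu²⁺(aq) + Fe(s) → Cu(s) + Fe²⁺(aq); Q = [Fe²⁺]^1/[Cu²⁺]^1.
From E = E° − (0.0592/n) log Q: log Q = (E° − E)·n/0.0592 = (+0.80 − (+0.856))·2/0.0592 = -1.8919.
So 1·log[Cu²⁺] = 1·log(0.00054) − log Q = -3.2676 − (-1.8919) = -1.3757; [Cu²⁺] = 10^(-1.3757) ≈ 0.042 M.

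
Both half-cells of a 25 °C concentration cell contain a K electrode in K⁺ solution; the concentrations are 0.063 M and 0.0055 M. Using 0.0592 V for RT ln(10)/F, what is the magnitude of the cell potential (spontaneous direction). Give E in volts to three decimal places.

For a concentration cell E°cell = 0. The 0.063 M side is the cathode (reduction is favoured where [K⁺] is higher).
With n = 1, E = −(0.0592/1) log([K⁺]ₐₙ/[K⁺]꜀ₐₜ) = −(0.0592/1) log(0.0055/0.063) = −(0.0592/1)(-1.059) = +0.063 V.

+0.063 V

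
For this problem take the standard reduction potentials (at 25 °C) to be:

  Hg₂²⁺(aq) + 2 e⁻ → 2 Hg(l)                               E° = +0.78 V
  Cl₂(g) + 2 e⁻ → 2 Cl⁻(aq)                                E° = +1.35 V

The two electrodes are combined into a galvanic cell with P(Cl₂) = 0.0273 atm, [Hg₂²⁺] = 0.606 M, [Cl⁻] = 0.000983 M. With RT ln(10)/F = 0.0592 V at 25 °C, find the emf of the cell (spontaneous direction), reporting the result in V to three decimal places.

Cl₂/Cl⁻ is the cathode (higher E°), Hg₂²⁺/Hg the anode: E°cell = +1.35 − (+0.78) = +0.57 V, n = 2.
Overall: Cl₂(g) + 2 Hg(l) → 2 Cl⁻(aq) + Hg₂²⁺(aq)
Q = [Cl⁻]^2·[Hg₂²⁺] / (P(Cl₂)); log Q = -4.669.
E = E° − (0.0592/n) log Q = +0.57 − (0.0592/2)(-4.669) = +0.708 V.

+0.708 V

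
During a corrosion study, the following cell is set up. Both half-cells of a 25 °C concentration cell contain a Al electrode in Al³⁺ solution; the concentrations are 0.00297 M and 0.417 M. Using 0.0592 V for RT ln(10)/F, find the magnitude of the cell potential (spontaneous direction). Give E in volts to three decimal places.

For a concentration cell E°cell = 0. The 0.417 M side is the cathode (reduction is favoured where [Al³⁺] is higher).
With n = 3, E = −(0.0592/3) log([Al³⁺]ₐₙ/[Al³⁺]꜀ₐₜ) = −(0.0592/3) log(0.00297/0.417) = −(0.0592/3)(-2.147) = +0.042 V.

+0.042 V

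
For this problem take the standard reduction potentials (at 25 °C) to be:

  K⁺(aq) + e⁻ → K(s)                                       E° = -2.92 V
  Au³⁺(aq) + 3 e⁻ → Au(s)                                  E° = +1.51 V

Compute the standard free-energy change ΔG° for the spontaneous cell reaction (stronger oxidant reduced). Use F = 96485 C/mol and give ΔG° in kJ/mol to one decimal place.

Au³⁺/Au (E° = +1.51 V) is the cathode; K⁺/K (E° = -2.92 V) is the anode, so E°cell = +4.43 V.
Balancing electrons gives n = 3 (lcm of 3 and 1).
ΔG° = −nFE° = −(3)(96485)(+4.43) = -1,282,286 J = -1282.3 kJ/mol.

-1282.3 kJ/mol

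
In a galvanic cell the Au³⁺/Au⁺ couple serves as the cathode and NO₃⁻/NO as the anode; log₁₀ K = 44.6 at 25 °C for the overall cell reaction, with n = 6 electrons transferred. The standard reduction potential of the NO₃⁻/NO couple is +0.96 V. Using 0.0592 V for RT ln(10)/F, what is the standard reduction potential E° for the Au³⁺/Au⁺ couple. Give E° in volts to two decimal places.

+1.40 V

E°cell = (0.0592/n)·log K = (0.0592/6)(44.6) = +0.440 V.
Since Au³⁺/Au⁺ is the cathode and NO₃⁻/NO the anode, E°cell = E°(Au³⁺/Au⁺) − E°(NO₃⁻/NO).
So E°(Au³⁺/Au⁺) = E°cell + E°(NO₃⁻/NO) = +0.440 + (+0.96) = +1.40 V.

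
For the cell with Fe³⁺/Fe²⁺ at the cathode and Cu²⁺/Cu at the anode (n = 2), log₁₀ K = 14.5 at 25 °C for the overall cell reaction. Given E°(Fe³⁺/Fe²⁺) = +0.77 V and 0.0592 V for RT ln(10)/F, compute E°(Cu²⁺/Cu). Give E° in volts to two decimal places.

+0.34 V

E°cell = (0.0592/n)·log K = (0.0592/2)(14.5) = +0.429 V.
Since Fe³⁺/Fe²⁺ is the cathode and Cu²⁺/Cu the anode, E°cell = E°(Fe³⁺/Fe²⁺) − E°(Cu²⁺/Cu).
So E°(Cu²⁺/Cu) = E°(Fe³⁺/Fe²⁺) − E°cell = (+0.77) − (+0.429) = +0.34 V.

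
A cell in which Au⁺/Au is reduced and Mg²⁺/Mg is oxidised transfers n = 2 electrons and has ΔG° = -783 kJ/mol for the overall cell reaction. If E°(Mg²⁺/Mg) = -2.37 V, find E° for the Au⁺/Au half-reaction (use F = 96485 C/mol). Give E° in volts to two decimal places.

E°cell = −ΔG°/(nF) = −(-783×10³)/((2)(96485)) = +4.058 V.
Since Au⁺/Au is the cathode and Mg²⁺/Mg the anode, E°cell = E°(Au⁺/Au) − E°(Mg²⁺/Mg).
So E°(Au⁺/Au) = E°cell + E°(Mg²⁺/Mg) = +4.058 + (-2.37) = +1.69 V.

+1.69 V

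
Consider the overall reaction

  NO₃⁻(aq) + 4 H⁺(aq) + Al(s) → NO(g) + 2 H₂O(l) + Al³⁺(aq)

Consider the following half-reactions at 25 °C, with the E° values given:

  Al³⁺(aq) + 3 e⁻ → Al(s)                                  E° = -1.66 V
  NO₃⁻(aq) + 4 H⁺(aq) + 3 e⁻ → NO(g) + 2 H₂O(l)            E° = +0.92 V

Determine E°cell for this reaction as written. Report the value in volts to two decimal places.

+2.58 V

The NO₃⁻/NO couple has the higher reduction potential, so it is the cathode; Al³⁺/Al is oxidised at the anode.
E°cell = E°(cathode) − E°(anode) = (+0.92) − (-1.66) = +2.58 V.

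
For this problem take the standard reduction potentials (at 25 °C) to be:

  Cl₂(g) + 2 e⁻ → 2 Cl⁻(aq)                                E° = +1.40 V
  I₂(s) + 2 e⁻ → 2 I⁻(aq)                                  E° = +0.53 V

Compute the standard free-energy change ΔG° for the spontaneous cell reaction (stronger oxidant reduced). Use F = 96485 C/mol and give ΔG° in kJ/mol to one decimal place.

Cl₂/Cl⁻ (E° = +1.40 V) is the cathode; I₂/I⁻ (E° = +0.53 V) is the anode, so E°cell = +0.87 V.
Balancing electrons gives n = 2 (lcm of 2 and 2).
ΔG° = −nFE° = −(2)(96485)(+0.87) = -167,884 J = -167.9 kJ/mol.

-167.9 kJ/mol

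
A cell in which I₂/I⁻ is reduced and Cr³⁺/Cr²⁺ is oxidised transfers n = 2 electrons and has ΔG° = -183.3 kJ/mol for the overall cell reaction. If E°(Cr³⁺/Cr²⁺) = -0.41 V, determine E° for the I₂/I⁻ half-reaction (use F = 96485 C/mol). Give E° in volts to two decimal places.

+0.54 V

E°cell = −ΔG°/(nF) = −(-183.3×10³)/((2)(96485)) = +0.950 V.
Since I₂/I⁻ is the cathode and Cr³⁺/Cr²⁺ the anode, E°cell = E°(I₂/I⁻) − E°(Cr³⁺/Cr²⁺).
So E°(I₂/I⁻) = E°cell + E°(Cr³⁺/Cr²⁺) = +0.950 + (-0.41) = +0.54 V.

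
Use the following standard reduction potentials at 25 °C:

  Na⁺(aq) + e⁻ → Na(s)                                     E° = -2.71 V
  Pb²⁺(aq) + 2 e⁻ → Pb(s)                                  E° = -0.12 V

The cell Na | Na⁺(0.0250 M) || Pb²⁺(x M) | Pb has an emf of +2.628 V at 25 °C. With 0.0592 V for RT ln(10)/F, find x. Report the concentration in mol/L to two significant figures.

Pb²⁺/Pb is the cathode, Na⁺/Na the anode: E°cell = +2.59 V, n = 2.
Overall reaction: Pb²⁺(aq) + 2 Na(s) → Pb(s) + 2 Na⁺(aq); Q = [Na⁺]^2/[Pb²⁺]^1.
From E = E° − (0.0592/n) log Q: log Q = (E° − E)·n/0.0592 = (+2.59 − (+2.628))·2/0.0592 = -1.2838.
So 1·log[Pb²⁺] = 2·log(0.025) − log Q = -3.2041 − (-1.2838) = -1.9203; [Pb²⁺] = 10^(-1.9203) ≈ 0.012 M.

0.012 M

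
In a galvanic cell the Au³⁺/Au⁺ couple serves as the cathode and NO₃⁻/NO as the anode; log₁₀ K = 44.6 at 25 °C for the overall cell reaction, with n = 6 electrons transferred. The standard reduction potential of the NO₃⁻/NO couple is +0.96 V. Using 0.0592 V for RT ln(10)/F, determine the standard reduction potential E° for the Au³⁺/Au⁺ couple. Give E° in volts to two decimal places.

E°cell = (0.0592/n)·log K = (0.0592/6)(44.6) = +0.440 V.
Since Au³⁺/Au⁺ is the cathode and NO₃⁻/NO the anode, E°cell = E°(Au³⁺/Au⁺) − E°(NO₃⁻/NO).
So E°(Au³⁺/Au⁺) = E°cell + E°(NO₃⁻/NO) = +0.440 + (+0.96) = +1.40 V.

+1.40 V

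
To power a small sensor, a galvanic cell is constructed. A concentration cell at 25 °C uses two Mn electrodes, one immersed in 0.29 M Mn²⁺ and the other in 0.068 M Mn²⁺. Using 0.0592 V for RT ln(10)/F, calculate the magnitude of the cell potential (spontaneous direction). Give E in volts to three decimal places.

For a concentration cell E°cell = 0. The 0.29 M side is the cathode (reduction is favoured where [Mn²⁺] is higher).
With n = 2, E = −(0.0592/2) log([Mn²⁺]ₐₙ/[Mn²⁺]꜀ₐₜ) = −(0.0592/2) log(0.068/0.29) = −(0.0592/2)(-0.630) = +0.019 V.

+0.019 V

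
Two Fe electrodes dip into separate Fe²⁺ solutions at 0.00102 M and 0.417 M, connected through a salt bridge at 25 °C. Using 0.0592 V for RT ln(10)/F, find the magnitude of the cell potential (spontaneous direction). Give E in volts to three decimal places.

+0.077 V

For a concentration cell E°cell = 0. The 0.417 M side is the cathode (reduction is favoured where [Fe²⁺] is higher).
With n = 2, E = −(0.0592/2) log([Fe²⁺]ₐₙ/[Fe²⁺]꜀ₐₜ) = −(0.0592/2) log(0.00102/0.417) = −(0.0592/2)(-2.612) = +0.077 V.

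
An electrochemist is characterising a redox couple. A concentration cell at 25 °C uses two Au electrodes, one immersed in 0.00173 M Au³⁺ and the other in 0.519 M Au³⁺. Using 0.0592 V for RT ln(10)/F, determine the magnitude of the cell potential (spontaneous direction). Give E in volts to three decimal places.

+0.049 V

For a concentration cell E°cell = 0. The 0.519 M side is the cathode (reduction is favoured where [Au³⁺] is higher).
With n = 3, E = −(0.0592/3) log([Au³⁺]ₐₙ/[Au³⁺]꜀ₐₜ) = −(0.0592/3) log(0.00173/0.519) = −(0.0592/3)(-2.477) = +0.049 V.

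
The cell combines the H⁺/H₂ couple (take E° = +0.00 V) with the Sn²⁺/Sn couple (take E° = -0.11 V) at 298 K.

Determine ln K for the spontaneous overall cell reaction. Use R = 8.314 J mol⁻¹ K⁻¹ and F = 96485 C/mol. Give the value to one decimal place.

Cathode: H⁺/H₂; anode: Sn²⁺/Sn. E°cell = (+0.00) − (-0.11) = +0.11 V, with n = 2.
ΔG° = −nFE° = −RT ln K, so ln K = nFE°/(RT) = (2)(96485)(+0.11) / ((8.314)(298)) = 8.568.

8.6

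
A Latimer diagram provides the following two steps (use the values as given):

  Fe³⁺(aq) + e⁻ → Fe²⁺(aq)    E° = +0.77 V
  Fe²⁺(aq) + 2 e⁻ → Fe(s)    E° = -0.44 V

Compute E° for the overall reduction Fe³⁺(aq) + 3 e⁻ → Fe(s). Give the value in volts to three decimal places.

-0.037 V

Adding the free-energy changes (−nFE°) of the two steps gives −n₃FE°₃ = −n₁FE°₁ − n₂FE°₂.
E°₃ = (1×+0.77 + 2×-0.44) / 3 = (-0.110) / 3 = -0.037 V.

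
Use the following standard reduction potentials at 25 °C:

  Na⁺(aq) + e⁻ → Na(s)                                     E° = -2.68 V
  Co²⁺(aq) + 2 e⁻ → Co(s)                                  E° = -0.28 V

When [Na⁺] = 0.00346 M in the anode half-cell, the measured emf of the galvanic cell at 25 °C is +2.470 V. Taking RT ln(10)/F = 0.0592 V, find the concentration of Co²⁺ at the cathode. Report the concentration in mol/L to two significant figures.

0.0028 M

Co²⁺/Co is the cathode, Na⁺/Na the anode: E°cell = +2.40 V, n = 2.
Overall reaction: Co²⁺(aq) + 2 Na(s) → Co(s) + 2 Na⁺(aq); Q = [Na⁺]^2/[Co²⁺]^1.
From E = E° − (0.0592/n) log Q: log Q = (E° − E)·n/0.0592 = (+2.40 − (+2.470))·2/0.0592 = -2.3649.
So 1·log[Co²⁺] = 2·log(0.00346) − log Q = -4.9218 − (-2.3649) = -2.5569; [Co²⁺] = 10^(-2.5569) ≈ 0.0028 M.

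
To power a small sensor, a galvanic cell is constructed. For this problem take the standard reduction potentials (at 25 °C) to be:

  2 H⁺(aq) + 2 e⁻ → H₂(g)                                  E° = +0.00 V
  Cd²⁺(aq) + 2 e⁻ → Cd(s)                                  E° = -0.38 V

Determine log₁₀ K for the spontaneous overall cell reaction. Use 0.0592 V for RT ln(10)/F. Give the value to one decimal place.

12.8

Cathode: H⁺/H₂; anode: Cd²⁺/Cd. E°cell = +0.38 V, n = 2.
log K = nE°cell / 0.0592 = (2)(+0.38) / 0.0592 = 12.8.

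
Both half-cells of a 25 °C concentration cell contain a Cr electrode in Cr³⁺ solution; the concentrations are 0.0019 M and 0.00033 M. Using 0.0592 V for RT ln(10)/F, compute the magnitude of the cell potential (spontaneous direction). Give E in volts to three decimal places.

+0.015 V

For a concentration cell E°cell = 0. The 0.0019 M side is the cathode (reduction is favoured where [Cr³⁺] is higher).
With n = 3, E = −(0.0592/3) log([Cr³⁺]ₐₙ/[Cr³⁺]꜀ₐₜ) = −(0.0592/3) log(0.00033/0.0019) = −(0.0592/3)(-0.760) = +0.015 V.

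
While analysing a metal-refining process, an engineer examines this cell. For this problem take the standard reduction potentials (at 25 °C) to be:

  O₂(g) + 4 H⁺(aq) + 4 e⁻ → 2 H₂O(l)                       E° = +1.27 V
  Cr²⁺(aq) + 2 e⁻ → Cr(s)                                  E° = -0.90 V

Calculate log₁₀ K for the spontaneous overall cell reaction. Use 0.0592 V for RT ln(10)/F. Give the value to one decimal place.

Cathode: O₂/H₂O; anode: Cr²⁺/Cr. E°cell = +2.17 V, n = 4.
log K = nE°cell / 0.0592 = (4)(+2.17) / 0.0592 = 146.6.

146.6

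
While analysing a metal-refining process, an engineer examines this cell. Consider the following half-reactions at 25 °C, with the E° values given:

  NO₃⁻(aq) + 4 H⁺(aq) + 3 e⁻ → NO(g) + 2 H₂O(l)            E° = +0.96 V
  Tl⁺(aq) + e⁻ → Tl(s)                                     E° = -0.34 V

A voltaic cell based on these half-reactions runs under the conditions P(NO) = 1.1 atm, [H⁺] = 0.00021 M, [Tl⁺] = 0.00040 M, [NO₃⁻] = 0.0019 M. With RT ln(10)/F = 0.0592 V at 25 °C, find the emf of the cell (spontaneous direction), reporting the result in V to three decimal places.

+1.156 V

NO₃⁻/NO is the cathode (higher E°), Tl⁺/Tl the anode: E°cell = +0.96 − (-0.34) = +1.30 V, n = 3.
Overall: NO₃⁻(aq) + 4 H⁺(aq) + 3 Tl(s) → NO(g) + 2 H₂O(l) + 3 Tl⁺(aq)
Q = P(NO)·[Tl⁺]^3 / ([NO₃⁻]·[H⁺]^4); log Q = 7.280.
E = E° − (0.0592/n) log Q = +1.30 − (0.0592/3)(7.280) = +1.156 V.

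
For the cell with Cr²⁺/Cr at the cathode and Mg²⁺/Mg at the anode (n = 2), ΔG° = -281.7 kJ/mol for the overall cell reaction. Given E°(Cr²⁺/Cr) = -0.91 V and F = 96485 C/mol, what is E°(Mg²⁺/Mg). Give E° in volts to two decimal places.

E°cell = −ΔG°/(nF) = −(-281.7×10³)/((2)(96485)) = +1.460 V.
Since Cr²⁺/Cr is the cathode and Mg²⁺/Mg the anode, E°cell = E°(Cr²⁺/Cr) − E°(Mg²⁺/Mg).
So E°(Mg²⁺/Mg) = E°(Cr²⁺/Cr) − E°cell = (-0.91) − (+1.460) = -2.37 V.

-2.37 V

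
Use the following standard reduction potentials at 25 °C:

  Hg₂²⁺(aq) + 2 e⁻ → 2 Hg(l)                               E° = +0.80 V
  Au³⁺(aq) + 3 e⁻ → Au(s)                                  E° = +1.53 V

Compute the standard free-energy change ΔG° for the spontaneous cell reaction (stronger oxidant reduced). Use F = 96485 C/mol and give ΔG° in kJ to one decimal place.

Au³⁺/Au (E° = +1.53 V) is the cathode; Hg₂²⁺/Hg (E° = +0.80 V) is the anode, so E°cell = +0.73 V.
Balancing electrons gives n = 6 (lcm of 3 and 2).
ΔG° = −nFE° = −(6)(96485)(+0.73) = -422,604 J = -422.6 kJ.

-422.6 kJ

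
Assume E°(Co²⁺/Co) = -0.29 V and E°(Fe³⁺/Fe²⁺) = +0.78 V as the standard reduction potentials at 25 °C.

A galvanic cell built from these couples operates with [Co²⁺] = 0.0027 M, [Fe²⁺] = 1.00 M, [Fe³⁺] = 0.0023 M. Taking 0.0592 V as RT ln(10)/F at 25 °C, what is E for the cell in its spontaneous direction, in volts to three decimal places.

Fe³⁺/Fe²⁺ is the cathode (higher E°), Co²⁺/Co the anode: E°cell = +0.78 − (-0.29) = +1.07 V, n = 2.
Overall: 2 Fe³⁺(aq) + Co(s) → 2 Fe²⁺(aq) + Co²⁺(aq)
Q = [Fe²⁺]^2·[Co²⁺] / ([Fe³⁺]^2); log Q = 2.708.
E = E° − (0.0592/n) log Q = +1.07 − (0.0592/2)(2.708) = +0.990 V.

+0.990 V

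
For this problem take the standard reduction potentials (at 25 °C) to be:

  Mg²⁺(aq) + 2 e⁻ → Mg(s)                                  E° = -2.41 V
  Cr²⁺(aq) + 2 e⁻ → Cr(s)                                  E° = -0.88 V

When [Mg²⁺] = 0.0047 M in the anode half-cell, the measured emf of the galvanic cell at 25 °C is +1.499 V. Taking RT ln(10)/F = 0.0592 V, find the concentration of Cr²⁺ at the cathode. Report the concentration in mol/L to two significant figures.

Cr²⁺/Cr is the cathode, Mg²⁺/Mg the anode: E°cell = +1.53 V, n = 2.
Overall reaction: Cr²⁺(aq) + Mg(s) → Cr(s) + Mg²⁺(aq); Q = [Mg²⁺]^1/[Cr²⁺]^1.
From E = E° − (0.0592/n) log Q: log Q = (E° − E)·n/0.0592 = (+1.53 − (+1.499))·2/0.0592 = 1.0473.
So 1·log[Cr²⁺] = 1·log(0.0047) − log Q = -2.3279 − (1.0473) = -3.3752; [Cr²⁺] = 10^(-3.3752) ≈ 0.00042 M.

0.00042 M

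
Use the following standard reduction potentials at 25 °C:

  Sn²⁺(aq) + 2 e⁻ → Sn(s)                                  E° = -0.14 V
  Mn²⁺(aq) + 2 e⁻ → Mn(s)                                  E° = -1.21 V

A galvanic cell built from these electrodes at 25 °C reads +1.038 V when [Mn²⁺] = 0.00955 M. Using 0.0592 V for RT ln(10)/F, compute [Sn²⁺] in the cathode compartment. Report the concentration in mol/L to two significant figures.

0.00079 M

Sn²⁺/Sn is the cathode, Mn²⁺/Mn the anode: E°cell = +1.07 V, n = 2.
Overall reaction: Sn²⁺(aq) + Mn(s) → Sn(s) + Mn²⁺(aq); Q = [Mn²⁺]^1/[Sn²⁺]^1.
From E = E° − (0.0592/n) log Q: log Q = (E° − E)·n/0.0592 = (+1.07 − (+1.038))·2/0.0592 = 1.0811.
So 1·log[Sn²⁺] = 1·log(0.00955) − log Q = -2.0200 − (1.0811) = -3.1011; [Sn²⁺] = 10^(-3.1011) ≈ 0.00079 M.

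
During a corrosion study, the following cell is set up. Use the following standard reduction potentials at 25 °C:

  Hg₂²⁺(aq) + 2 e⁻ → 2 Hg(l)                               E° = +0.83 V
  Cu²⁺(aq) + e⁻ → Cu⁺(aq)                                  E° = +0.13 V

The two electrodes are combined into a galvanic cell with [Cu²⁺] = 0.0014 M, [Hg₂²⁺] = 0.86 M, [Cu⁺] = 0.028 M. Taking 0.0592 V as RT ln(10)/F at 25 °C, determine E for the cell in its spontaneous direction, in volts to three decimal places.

Hg₂²⁺/Hg is the cathode (higher E°), Cu²⁺/Cu⁺ the anode: E°cell = +0.83 − (+0.13) = +0.70 V, n = 2.
Overall: Hg₂²⁺(aq) + 2 Cu⁺(aq) → 2 Hg(l) + 2 Cu²⁺(aq)
Q = [Cu²⁺]^2 / ([Hg₂²⁺]·[Cu⁺]^2); log Q = -2.537.
E = E° − (0.0592/n) log Q = +0.70 − (0.0592/2)(-2.537) = +0.775 V.

+0.775 V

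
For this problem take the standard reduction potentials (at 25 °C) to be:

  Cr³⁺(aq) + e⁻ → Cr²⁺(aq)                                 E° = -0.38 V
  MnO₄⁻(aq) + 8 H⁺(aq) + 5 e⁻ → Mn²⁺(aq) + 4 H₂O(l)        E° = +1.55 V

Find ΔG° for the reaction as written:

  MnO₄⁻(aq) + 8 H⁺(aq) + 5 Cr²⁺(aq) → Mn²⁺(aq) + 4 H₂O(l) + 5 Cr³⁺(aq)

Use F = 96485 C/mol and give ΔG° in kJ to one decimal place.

As written, MnO₄⁻/Mn²⁺ is reduced (cathode) and Cr³⁺/Cr²⁺ is oxidised (anode), so E°cell = (+1.55) − (-0.38) = +1.93 V.
Balancing electrons gives n = 5.
ΔG° = −nFE° = −(5)(96485)(+1.93) = -931,080 J = -931.1 kJ.

-931.1 kJ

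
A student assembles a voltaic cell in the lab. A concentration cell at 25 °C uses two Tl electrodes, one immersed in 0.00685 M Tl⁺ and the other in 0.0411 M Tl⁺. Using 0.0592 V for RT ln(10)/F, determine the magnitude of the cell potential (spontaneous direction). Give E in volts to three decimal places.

+0.046 V

For a concentration cell E°cell = 0. The 0.0411 M side is the cathode (reduction is favoured where [Tl⁺] is higher).
With n = 1, E = −(0.0592/1) log([Tl⁺]ₐₙ/[Tl⁺]꜀ₐₜ) = −(0.0592/1) log(0.00685/0.0411) = −(0.0592/1)(-0.778) = +0.046 V.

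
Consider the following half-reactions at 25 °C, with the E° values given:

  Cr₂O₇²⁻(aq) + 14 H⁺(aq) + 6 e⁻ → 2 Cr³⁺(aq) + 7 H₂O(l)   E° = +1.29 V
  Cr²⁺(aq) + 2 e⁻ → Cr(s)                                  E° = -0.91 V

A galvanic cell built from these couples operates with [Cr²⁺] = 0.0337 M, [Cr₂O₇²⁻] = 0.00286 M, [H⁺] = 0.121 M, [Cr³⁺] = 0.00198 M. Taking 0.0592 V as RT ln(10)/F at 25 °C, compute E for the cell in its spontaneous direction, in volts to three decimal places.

+2.145 V

Cr₂O₇²⁻/Cr³⁺ is the cathode (higher E°), Cr²⁺/Cr the anode: E°cell = +1.29 − (-0.91) = +2.20 V, n = 6.
Overall: Cr₂O₇²⁻(aq) + 14 H⁺(aq) + 3 Cr(s) → 2 Cr³⁺(aq) + 7 H₂O(l) + 3 Cr²⁺(aq)
Q = [Cr³⁺]^2·[Cr²⁺]^3 / ([Cr₂O₇²⁻]·[H⁺]^14); log Q = 5.561.
E = E° − (0.0592/n) log Q = +2.20 − (0.0592/6)(5.561) = +2.145 V.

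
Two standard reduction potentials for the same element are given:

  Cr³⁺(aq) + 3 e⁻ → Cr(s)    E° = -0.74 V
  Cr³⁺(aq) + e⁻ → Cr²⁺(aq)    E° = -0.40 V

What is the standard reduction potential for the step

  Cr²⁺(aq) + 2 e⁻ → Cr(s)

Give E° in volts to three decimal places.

-0.910 V

Sequential free energies add, so n₃E°₃ = n₁E°₁ + n₂E°₂.
With n₃ = 3, and the known step contributing 1×(-0.40) V, the unknown satisfies 2·E° = 3×(-0.74) − 1×(-0.40) = -1.820.
E° = -1.820 / 2 = -0.910 V.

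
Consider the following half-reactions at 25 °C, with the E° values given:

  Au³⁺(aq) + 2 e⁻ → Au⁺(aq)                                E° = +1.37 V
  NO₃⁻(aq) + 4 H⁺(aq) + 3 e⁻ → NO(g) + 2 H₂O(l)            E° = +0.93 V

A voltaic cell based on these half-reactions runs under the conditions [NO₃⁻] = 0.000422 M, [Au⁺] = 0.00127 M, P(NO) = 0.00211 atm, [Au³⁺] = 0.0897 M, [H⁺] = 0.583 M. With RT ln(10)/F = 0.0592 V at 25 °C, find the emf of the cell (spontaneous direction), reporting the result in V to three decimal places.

Au³⁺/Au⁺ is the cathode (higher E°), NO₃⁻/NO the anode: E°cell = +1.37 − (+0.93) = +0.44 V, n = 6.
Overall: 3 Au³⁺(aq) + 2 NO(g) + 4 H₂O(l) → 3 Au⁺(aq) + 2 NO₃⁻(aq) + 8 H⁺(aq)
Q = [Au⁺]^3·[NO₃⁻]^2·[H⁺]^8 / ([Au³⁺]^3·P(NO)^2); log Q = -8.820.
E = E° − (0.0592/n) log Q = +0.44 − (0.0592/6)(-8.820) = +0.527 V.

+0.527 V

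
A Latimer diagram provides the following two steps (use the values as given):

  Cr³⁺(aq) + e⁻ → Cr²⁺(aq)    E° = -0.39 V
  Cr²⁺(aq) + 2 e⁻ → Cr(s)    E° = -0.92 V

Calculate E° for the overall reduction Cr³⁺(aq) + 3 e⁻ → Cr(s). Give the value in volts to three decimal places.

-0.743 V

Standard free energies of sequential steps add: ΔG°₃ = ΔG°₁ + ΔG°₂, so n₃E°₃ = n₁E°₁ + n₂E°₂.
E°₃ = (1×-0.39 + 2×-0.92) / 3 = (-2.230) / 3 = -0.743 V.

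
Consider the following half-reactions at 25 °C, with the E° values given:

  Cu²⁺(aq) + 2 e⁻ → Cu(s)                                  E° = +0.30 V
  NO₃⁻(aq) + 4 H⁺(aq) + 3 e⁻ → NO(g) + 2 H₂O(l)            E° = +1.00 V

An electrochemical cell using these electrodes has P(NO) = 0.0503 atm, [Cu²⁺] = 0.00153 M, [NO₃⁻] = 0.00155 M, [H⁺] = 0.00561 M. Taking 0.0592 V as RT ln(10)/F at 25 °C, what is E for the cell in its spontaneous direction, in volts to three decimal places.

+0.576 V

NO₃⁻/NO is the cathode (higher E°), Cu²⁺/Cu the anode: E°cell = +1.00 − (+0.30) = +0.70 V, n = 6.
Overall: 2 NO₃⁻(aq) + 8 H⁺(aq) + 3 Cu(s) → 2 NO(g) + 4 H₂O(l) + 3 Cu²⁺(aq)
Q = P(NO)^2·[Cu²⁺]^3 / ([NO₃⁻]^2·[H⁺]^8); log Q = 12.585.
E = E° − (0.0592/n) log Q = +0.70 − (0.0592/6)(12.585) = +0.576 V.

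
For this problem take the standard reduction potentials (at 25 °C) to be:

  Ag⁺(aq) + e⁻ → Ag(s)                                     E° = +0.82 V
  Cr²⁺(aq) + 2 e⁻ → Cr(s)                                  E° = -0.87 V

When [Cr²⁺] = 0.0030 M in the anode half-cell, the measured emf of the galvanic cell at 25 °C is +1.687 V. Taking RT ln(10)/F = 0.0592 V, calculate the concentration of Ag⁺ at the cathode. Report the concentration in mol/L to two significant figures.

0.049 M

Ag⁺/Ag is the cathode, Cr²⁺/Cr the anode: E°cell = +1.69 V, n = 2.
Overall reaction: 2 Ag⁺(aq) + Cr(s) → 2 Ag(s) + Cr²⁺(aq); Q = [Cr²⁺]^1/[Ag⁺]^2.
From E = E° − (0.0592/n) log Q: log Q = (E° − E)·n/0.0592 = (+1.69 − (+1.687))·2/0.0592 = 0.1014.
So 2·log[Ag⁺] = 1·log(0.003) − log Q = -2.5229 − (0.1014) = -2.6243; log[Ag⁺] = -2.6243 / 2 = -1.3121; [Ag⁺] = 10^(-1.3121) ≈ 0.049 M.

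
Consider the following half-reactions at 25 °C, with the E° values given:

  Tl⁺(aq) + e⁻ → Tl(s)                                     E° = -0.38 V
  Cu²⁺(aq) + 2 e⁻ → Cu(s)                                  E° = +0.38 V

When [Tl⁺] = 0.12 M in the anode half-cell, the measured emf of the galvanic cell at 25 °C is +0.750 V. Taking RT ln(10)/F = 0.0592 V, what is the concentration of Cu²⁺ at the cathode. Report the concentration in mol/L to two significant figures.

0.0066 M

Cu²⁺/Cu is the cathode, Tl⁺/Tl the anode: E°cell = +0.76 V, n = 2.
Overall reaction: Cu²⁺(aq) + 2 Tl(s) → Cu(s) + 2 Tl⁺(aq); Q = [Tl⁺]^2/[Cu²⁺]^1.
From E = E° − (0.0592/n) log Q: log Q = (E° − E)·n/0.0592 = (+0.76 − (+0.750))·2/0.0592 = 0.3378.
So 1·log[Cu²⁺] = 2·log(0.12) − log Q = -1.8416 − (0.3378) = -2.1794; [Cu²⁺] = 10^(-2.1794) ≈ 0.0066 M.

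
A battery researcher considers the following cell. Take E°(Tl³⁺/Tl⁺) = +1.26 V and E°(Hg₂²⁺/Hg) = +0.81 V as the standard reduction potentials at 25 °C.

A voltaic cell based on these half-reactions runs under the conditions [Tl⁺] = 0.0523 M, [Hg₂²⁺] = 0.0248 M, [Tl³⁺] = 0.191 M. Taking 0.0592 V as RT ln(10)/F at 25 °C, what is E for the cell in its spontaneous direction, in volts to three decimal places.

+0.514 V

Tl³⁺/Tl⁺ is the cathode (higher E°), Hg₂²⁺/Hg the anode: E°cell = +1.26 − (+0.81) = +0.45 V, n = 2.
Overall: Tl³⁺(aq) + 2 Hg(l) → Tl⁺(aq) + Hg₂²⁺(aq)
Q = [Tl⁺]·[Hg₂²⁺] / ([Tl³⁺]); log Q = -2.168.
E = E° − (0.0592/n) log Q = +0.45 − (0.0592/2)(-2.168) = +0.514 V.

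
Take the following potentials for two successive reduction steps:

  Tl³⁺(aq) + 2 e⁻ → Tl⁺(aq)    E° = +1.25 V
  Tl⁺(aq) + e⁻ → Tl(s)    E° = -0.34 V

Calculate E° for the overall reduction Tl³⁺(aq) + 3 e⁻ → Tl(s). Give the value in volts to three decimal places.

Standard free energies of sequential steps add: ΔG°₃ = ΔG°₁ + ΔG°₂, so n₃E°₃ = n₁E°₁ + n₂E°₂.
E°₃ = (2×+1.25 + 1×-0.34) / 3 = (+2.160) / 3 = +0.720 V.

+0.720 V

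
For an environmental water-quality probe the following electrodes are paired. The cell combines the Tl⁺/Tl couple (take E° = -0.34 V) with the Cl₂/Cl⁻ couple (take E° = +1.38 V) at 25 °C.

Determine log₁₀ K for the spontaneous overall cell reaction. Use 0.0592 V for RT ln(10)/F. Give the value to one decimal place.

58.1

Cathode: Cl₂/Cl⁻; anode: Tl⁺/Tl. E°cell = +1.72 V, n = 2.
log K = nE°cell / 0.0592 = (2)(+1.72) / 0.0592 = 58.1.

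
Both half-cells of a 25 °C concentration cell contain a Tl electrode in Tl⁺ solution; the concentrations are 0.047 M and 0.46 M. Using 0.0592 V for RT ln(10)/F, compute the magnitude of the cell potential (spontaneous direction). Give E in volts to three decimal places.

+0.059 V

For a concentration cell E°cell = 0. The 0.46 M side is the cathode (reduction is favoured where [Tl⁺] is higher).
With n = 1, E = −(0.0592/1) log([Tl⁺]ₐₙ/[Tl⁺]꜀ₐₜ) = −(0.0592/1) log(0.047/0.46) = −(0.0592/1)(-0.991) = +0.059 V.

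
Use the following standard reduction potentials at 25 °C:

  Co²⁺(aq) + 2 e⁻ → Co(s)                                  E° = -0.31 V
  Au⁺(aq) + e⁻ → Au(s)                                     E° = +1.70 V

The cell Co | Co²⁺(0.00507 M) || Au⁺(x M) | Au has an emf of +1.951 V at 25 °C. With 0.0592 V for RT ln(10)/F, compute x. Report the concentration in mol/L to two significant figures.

0.0072 M

Au⁺/Au is the cathode, Co²⁺/Co the anode: E°cell = +2.01 V, n = 2.
Overall reaction: 2 Au⁺(aq) + Co(s) → 2 Au(s) + Co²⁺(aq); Q = [Co²⁺]^1/[Au⁺]^2.
From E = E° − (0.0592/n) log Q: log Q = (E° − E)·n/0.0592 = (+2.01 − (+1.951))·2/0.0592 = 1.9932.
So 2·log[Au⁺] = 1·log(0.00507) − log Q = -2.2950 − (1.9932) = -4.2882; log[Au⁺] = -4.2882 / 2 = -2.1441; [Au⁺] = 10^(-2.1441) ≈ 0.0072 M.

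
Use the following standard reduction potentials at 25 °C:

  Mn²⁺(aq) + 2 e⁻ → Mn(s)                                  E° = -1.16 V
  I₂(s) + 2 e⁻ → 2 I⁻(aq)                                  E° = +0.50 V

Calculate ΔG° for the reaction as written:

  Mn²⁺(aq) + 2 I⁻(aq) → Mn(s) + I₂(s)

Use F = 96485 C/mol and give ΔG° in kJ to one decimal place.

+320.3 kJ

As written, Mn²⁺/Mn is reduced (cathode) and I₂/I⁻ is oxidised (anode), so E°cell = (-1.16) − (+0.50) = -1.66 V.
Balancing electrons gives n = 2.
ΔG° = −nFE° = −(2)(96485)(-1.66) = 320,330 J = +320.3 kJ.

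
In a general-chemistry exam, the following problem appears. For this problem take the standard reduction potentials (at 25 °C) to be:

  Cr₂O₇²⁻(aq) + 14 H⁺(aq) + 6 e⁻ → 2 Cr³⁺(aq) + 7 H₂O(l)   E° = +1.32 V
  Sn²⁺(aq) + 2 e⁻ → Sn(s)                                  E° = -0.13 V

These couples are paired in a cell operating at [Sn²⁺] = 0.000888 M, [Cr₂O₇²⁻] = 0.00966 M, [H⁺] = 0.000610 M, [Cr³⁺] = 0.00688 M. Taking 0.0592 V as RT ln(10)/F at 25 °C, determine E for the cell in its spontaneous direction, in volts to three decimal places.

Cr₂O₇²⁻/Cr³⁺ is the cathode (higher E°), Sn²⁺/Sn the anode: E°cell = +1.32 − (-0.13) = +1.45 V, n = 6.
Overall: Cr₂O₇²⁻(aq) + 14 H⁺(aq) + 3 Sn(s) → 2 Cr³⁺(aq) + 7 H₂O(l) + 3 Sn²⁺(aq)
Q = [Cr³⁺]^2·[Sn²⁺]^3 / ([Cr₂O₇²⁻]·[H⁺]^14); log Q = 33.541.
E = E° − (0.0592/n) log Q = +1.45 − (0.0592/6)(33.541) = +1.119 V.

+1.119 V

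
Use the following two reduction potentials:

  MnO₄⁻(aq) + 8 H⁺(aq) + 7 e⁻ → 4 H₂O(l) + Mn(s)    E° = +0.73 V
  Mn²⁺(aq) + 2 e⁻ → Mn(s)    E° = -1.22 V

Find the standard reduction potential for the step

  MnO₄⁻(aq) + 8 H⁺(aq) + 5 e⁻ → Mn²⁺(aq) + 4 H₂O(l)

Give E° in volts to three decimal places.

Sequential free energies add, so n₃E°₃ = n₁E°₁ + n₂E°₂.
With n₃ = 7, and the known step contributing 2×(-1.22) V, the unknown satisfies 5·E° = 7×(+0.73) − 2×(-1.22) = +7.550.
E° = +7.550 / 5 = +1.510 V.

+1.510 V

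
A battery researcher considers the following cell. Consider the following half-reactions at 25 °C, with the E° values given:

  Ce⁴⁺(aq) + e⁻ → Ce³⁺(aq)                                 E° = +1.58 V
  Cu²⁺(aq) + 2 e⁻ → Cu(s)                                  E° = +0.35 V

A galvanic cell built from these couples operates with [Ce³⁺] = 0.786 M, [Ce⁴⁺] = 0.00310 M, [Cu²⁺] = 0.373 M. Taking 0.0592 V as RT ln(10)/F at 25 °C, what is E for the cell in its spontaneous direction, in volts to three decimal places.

+1.100 V

Ce⁴⁺/Ce³⁺ is the cathode (higher E°), Cu²⁺/Cu the anode: E°cell = +1.58 − (+0.35) = +1.23 V, n = 2.
Overall: 2 Ce⁴⁺(aq) + Cu(s) → 2 Ce³⁺(aq) + Cu²⁺(aq)
Q = [Ce³⁺]^2·[Cu²⁺] / ([Ce⁴⁺]^2); log Q = 4.380.
E = E° − (0.0592/n) log Q = +1.23 − (0.0592/2)(4.380) = +1.100 V.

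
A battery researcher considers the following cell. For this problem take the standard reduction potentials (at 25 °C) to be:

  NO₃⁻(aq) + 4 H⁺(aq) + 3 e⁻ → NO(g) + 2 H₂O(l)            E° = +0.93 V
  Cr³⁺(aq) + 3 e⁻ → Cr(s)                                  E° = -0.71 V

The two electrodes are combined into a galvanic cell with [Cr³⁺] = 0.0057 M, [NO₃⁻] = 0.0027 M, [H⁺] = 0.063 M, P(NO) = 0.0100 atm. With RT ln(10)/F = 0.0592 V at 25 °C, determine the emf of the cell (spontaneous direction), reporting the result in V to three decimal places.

+1.578 V

NO₃⁻/NO is the cathode (higher E°), Cr³⁺/Cr the anode: E°cell = +0.93 − (-0.71) = +1.64 V, n = 3.
Overall: NO₃⁻(aq) + 4 H⁺(aq) + Cr(s) → NO(g) + 2 H₂O(l) + Cr³⁺(aq)
Q = P(NO)·[Cr³⁺] / ([NO₃⁻]·[H⁺]^4); log Q = 3.127.
E = E° − (0.0592/n) log Q = +1.64 − (0.0592/3)(3.127) = +1.578 V.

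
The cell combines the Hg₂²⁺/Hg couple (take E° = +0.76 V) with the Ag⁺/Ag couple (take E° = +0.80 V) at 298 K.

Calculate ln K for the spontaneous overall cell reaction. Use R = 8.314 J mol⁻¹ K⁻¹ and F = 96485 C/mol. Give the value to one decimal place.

3.1

Cathode: Ag⁺/Ag; anode: Hg₂²⁺/Hg. E°cell = (+0.80) − (+0.76) = +0.04 V, with n = 2.
ΔG° = −nFE° = −RT ln K, so ln K = nFE°/(RT) = (2)(96485)(+0.04) / ((8.314)(298)) = 3.115.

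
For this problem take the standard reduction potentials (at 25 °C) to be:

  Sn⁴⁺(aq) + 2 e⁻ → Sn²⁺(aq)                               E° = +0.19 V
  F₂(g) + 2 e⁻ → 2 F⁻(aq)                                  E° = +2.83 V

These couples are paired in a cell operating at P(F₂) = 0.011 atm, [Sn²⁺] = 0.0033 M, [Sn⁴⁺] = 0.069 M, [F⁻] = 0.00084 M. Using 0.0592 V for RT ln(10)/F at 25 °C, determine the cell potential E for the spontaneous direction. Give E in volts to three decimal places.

+2.725 V

F₂/F⁻ is the cathode (higher E°), Sn⁴⁺/Sn²⁺ the anode: E°cell = +2.83 − (+0.19) = +2.64 V, n = 2.
Overall: F₂(g) + Sn²⁺(aq) → 2 F⁻(aq) + Sn⁴⁺(aq)
Q = [F⁻]^2·[Sn⁴⁺] / (P(F₂)·[Sn²⁺]); log Q = -2.872.
E = E° − (0.0592/n) log Q = +2.64 − (0.0592/2)(-2.872) = +2.725 V.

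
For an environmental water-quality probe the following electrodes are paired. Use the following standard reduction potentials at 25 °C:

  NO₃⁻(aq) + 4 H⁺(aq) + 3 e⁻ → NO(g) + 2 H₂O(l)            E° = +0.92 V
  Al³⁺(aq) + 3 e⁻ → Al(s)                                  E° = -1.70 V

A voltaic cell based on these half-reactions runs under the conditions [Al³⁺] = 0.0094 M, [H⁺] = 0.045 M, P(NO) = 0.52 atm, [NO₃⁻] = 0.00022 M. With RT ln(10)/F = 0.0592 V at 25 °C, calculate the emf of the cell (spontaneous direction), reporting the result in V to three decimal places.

NO₃⁻/NO is the cathode (higher E°), Al³⁺/Al the anode: E°cell = +0.92 − (-1.70) = +2.62 V, n = 3.
Overall: NO₃⁻(aq) + 4 H⁺(aq) + Al(s) → NO(g) + 2 H₂O(l) + Al³⁺(aq)
Q = P(NO)·[Al³⁺] / ([NO₃⁻]·[H⁺]^4); log Q = 6.734.
E = E° − (0.0592/n) log Q = +2.62 − (0.0592/3)(6.734) = +2.487 V.

+2.487 V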